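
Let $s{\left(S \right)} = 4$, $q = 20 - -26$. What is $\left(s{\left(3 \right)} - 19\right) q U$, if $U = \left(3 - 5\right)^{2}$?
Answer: $-2760$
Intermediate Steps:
$q = 46$ ($q = 20 + 26 = 46$)
$U = 4$ ($U = \left(3 - 5\right)^{2} = \left(-2\right)^{2} = 4$)
$\left(s{\left(3 \right)} - 19\right) q U = \left(4 - 19\right) 46 \cdot 4 = \left(-15\right) 46 \cdot 4 = \left(-690\right) 4 = -2760$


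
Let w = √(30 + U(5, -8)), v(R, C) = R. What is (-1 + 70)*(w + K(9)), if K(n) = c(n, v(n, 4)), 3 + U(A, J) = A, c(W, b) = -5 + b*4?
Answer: 2139 + 276*√2 ≈ 2529.3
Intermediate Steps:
c(W, b) = -5 + 4*b
U(A, J) = -3 + A
K(n) = -5 + 4*n
w = 4*√2 (w = √(30 + (-3 + 5)) = √(30 + 2) = √32 = 4*√2 ≈ 5.6569)
(-1 + 70)*(w + K(9)) = (-1 + 70)*(4*√2 + (-5 + 4*9)) = 69*(4*√2 + (-5 + 36)) = 69*(4*√2 + 31) = 69*(31 + 4*√2) = 2139 + 276*√2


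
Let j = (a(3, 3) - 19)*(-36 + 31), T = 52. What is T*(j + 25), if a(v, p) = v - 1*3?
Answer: 6240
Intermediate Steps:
a(v, p) = -3 + v (a(v, p) = v - 3 = -3 + v)
j = 95 (j = ((-3 + 3) - 19)*(-36 + 31) = (0 - 19)*(-5) = -19*(-5) = 95)
T*(j + 25) = 52*(95 + 25) = 52*120 = 6240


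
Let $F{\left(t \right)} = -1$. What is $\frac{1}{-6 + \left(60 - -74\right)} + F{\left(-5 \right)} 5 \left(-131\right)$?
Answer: $\frac{83841}{128} \approx 655.01$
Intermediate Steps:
$\frac{1}{-6 + \left(60 - -74\right)} + F{\left(-5 \right)} 5 \left(-131\right) = \frac{1}{-6 + \left(60 - -74\right)} + \left(-1\right) 5 \left(-131\right) = \frac{1}{-6 + \left(60 + 74\right)} - -655 = \frac{1}{-6 + 134} + 655 = \frac{1}{128} + 655 = \frac{83841}{128}$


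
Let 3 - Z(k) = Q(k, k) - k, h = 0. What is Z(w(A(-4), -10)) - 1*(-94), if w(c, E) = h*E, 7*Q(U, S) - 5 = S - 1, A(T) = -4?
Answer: 675/7 ≈ 96.429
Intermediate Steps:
Q(U, S) = 4/7 + S/7 (Q(U, S) = 5/7 + (S - 1)/7 = 5/7 + (-1 + S)/7 = 5/7 + (-⅐ + S/7) = 4/7 + S/7)
w(c, E) = 0 (w(c, E) = 0*E = 0)
Z(k) = 17/7 + 6*k/7 (Z(k) = 3 - ((4/7 + k/7) - k) = 3 - (4/7 - 6*k/7) = 3 + (-4/7 + 6*k/7) = 17/7 + 6*k/7)
Z(w(A(-4), -10)) - 1*(-94) = (17/7 + (6/7)*0) - 1*(-94) = (17/7 + 0) + 94 = 17/7 + 94 = 675/7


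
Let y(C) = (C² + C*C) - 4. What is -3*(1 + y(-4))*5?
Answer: -435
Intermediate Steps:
y(C) = -4 + 2*C² (y(C) = (C² + C²) - 4 = 2*C² - 4 = -4 + 2*C²)
-3*(1 + y(-4))*5 = -3*(1 + (-4 + 2*(-4)²))*5 = -3*(1 + (-4 + 2*16))*5 = -3*(1 + (-4 + 32))*5 = -3*(1 + 28)*5 = -87*5 = -435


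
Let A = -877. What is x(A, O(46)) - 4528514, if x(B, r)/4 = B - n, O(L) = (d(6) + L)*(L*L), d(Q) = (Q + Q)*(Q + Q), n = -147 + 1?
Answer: -4531438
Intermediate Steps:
n = -146
d(Q) = 4*Q² (d(Q) = (2*Q)*(2*Q) = 4*Q²)
O(L) = L²*(144 + L) (O(L) = (4*6² + L)*(L*L) = (4*36 + L)*L² = (144 + L)*L² = L²*(144 + L))
x(B, r) = 584 + 4*B (x(B, r) = 4*(B - 1*(-146)) = 4*(B + 146) = 4*(146 + B) = 584 + 4*B)
x(A, O(46)) - 4528514 = (584 + 4*(-877)) - 4528514 = (584 - 3508) - 4528514 = -2924 - 4528514 = -4531438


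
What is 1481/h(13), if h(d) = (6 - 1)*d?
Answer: 1481/65 ≈ 22.785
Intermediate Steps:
h(d) = 5*d
1481/h(13) = 1481/((5*13)) = 1481/65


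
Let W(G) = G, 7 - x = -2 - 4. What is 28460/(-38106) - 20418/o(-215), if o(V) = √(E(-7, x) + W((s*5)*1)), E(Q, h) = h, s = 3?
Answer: -14230/19053 - 10209*√7/7 ≈ -3859.4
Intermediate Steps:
x = 13 (x = 7 - (-2 - 4) = 7 - 1*(-6) = 7 + 6 = 13)
o(V) = 2*√7 (o(V) = √(13 + (3*5)*1) = √(13 + 15*1) = √(13 + 15) = √28 = 2*√7)
28460/(-38106) - 20418/o(-215) = 28460/(-38106) - 20418*√7/14 = 28460*(-1/38106) - 10209*√7/7 = -14230/19053 - 10209*√7/7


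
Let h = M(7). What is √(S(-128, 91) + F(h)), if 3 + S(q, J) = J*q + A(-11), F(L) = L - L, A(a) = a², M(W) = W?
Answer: I*√11530 ≈ 107.38*I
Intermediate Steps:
h = 7
F(L) = 0
S(q, J) = 118 + J*q (S(q, J) = -3 + (J*q + (-11)²) = -3 + (J*q + 121) = -3 + (121 + J*q) = 118 + J*q)
√(S(-128, 91) + F(h)) = √((118 + 91*(-128)) + 0) = √((118 - 11648) + 0) = √(-11530 + 0) = √(-11530) = I*√11530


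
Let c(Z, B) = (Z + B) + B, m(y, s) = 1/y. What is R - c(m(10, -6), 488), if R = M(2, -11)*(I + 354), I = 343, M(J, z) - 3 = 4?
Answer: 39029/10 ≈ 3902.9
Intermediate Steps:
M(J, z) = 7 (M(J, z) = 3 + 4 = 7)
c(Z, B) = Z + 2*B (c(Z, B) = (B + Z) + B = Z + 2*B)
R = 4879 (R = 7*(343 + 354) = 7*697 = 4879)
R - c(m(10, -6), 488) = 4879 - (1/10 + 2*488) = 4879 - (1/10 + 976) = 4879 - 1*9761/10 = 4879 - 9761/10 = 39029/10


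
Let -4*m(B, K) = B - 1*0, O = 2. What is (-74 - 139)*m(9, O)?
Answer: 1917/4 ≈ 479.25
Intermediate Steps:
m(B, K) = -B/4 (m(B, K) = -(B - 1*0)/4 = -(B + 0)/4 = -B/4)
(-74 - 139)*m(9, O) = (-74 - 139)*(-¼*9) = -213*(-9/4) = 1917/4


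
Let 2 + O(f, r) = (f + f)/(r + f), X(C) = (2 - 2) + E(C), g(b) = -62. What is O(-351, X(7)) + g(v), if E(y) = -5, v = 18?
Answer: -11041/178 ≈ -62.028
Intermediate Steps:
X(C) = -5 (X(C) = (2 - 2) - 5 = 0 - 5 = -5)
O(f, r) = -2 + 2*f/(f + r) (O(f, r) = -2 + (f + f)/(r + f) = -2 + (2*f)/(f + r) = -2 + 2*f/(f + r))
O(-351, X(7)) + g(v) = -2*(-5)/(-351 - 5) - 62 = -2*(-5)/(-356) - 62 = -2*(-5)*(-1/356) - 62 = -5/178 - 62 = -11041/178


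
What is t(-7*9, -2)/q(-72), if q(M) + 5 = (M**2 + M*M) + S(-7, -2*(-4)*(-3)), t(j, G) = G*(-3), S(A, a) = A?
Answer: 1/1726 ≈ 0.00057937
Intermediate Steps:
t(j, G) = -3*G
q(M) = -12 + 2*M**2 (q(M) = -5 + ((M**2 + M*M) - 7) = -5 + ((M**2 + M**2) - 7) = -5 + (2*M**2 - 7) = -5 + (-7 + 2*M**2) = -12 + 2*M**2)
t(-7*9, -2)/q(-72) = (-3*(-2))/(-12 + 2*(-72)**2) = 6/(-12 + 2*5184) = 6/(-12 + 10368) = 6/10356 = 6*(1/10356) = 1/1726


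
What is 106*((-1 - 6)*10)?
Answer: -7420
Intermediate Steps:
106*((-1 - 6)*10) = 106*(-7*10) = 106*(-70) = -7420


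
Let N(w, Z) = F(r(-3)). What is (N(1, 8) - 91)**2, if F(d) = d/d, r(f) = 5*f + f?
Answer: 8100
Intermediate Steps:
r(f) = 6*f
F(d) = 1
N(w, Z) = 1
(N(1, 8) - 91)**2 = (1 - 91)**2 = (-90)**2 = 8100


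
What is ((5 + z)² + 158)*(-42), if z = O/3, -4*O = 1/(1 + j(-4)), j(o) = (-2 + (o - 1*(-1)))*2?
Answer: -14949151/1944 ≈ -7689.9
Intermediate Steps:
j(o) = -2 + 2*o (j(o) = (-2 + (o + 1))*2 = (-2 + (1 + o))*2 = (-1 + o)*2 = -2 + 2*o)
O = 1/36 (O = -1/(4*(1 + (-2 + 2*(-4)))) = -1/(4*(1 + (-2 - 8))) = -1/(4*(1 - 10)) = -¼/(-9) = -¼*(-⅑) = 1/36 ≈ 0.027778)
z = 1/108 (z = (1/36)/3 = (1/36)*(⅓) = 1/108 ≈ 0.0092593)
((5 + z)² + 158)*(-42) = ((5 + 1/108)² + 158)*(-42) = ((541/108)² + 158)*(-42) = (292681/11664 + 158)*(-42) = (2135593/11664)*(-42) = -14949151/1944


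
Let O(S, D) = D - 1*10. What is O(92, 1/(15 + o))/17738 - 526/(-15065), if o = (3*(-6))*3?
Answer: 357986917/10421695830 ≈ 0.034350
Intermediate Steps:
o = -54 (o = -18*3 = -54)
O(S, D) = -10 + D (O(S, D) = D - 10 = -10 + D)
O(92, 1/(15 + o))/17738 - 526/(-15065) = (-10 + 1/(15 - 54))/17738 - 526/(-15065) = (-10 + 1/(-39))*(1/17738) - 526*(-1/15065) = (-10 - 1/39)*(1/17738) + 526/15065 = -391/39*1/17738 + 526/15065 = -391/691782 + 526/15065 = 357986917/10421695830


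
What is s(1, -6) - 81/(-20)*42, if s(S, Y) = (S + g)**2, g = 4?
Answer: 1951/10 ≈ 195.10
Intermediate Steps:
s(S, Y) = (4 + S)**2 (s(S, Y) = (S + 4)**2 = (4 + S)**2)
s(1, -6) - 81/(-20)*42 = (4 + 1)**2 - 81/(-20)*42 = 5**2 - 81*(-1/20)*42 = 25 + (81/20)*42 = 25 + 1701/10 = 1951/10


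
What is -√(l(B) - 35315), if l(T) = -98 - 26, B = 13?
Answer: -I*√35439 ≈ -188.25*I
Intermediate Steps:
l(T) = -124
-√(l(B) - 35315) = -√(-124 - 35315) = -√(-35439) = -I*√35439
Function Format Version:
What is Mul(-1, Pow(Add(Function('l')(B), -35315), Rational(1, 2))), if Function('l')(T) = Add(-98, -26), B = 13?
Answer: Mul(-1, I, Pow(35439, Rational(1, 2))) ≈ Mul(-188.25, I)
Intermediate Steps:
Function('l')(T) = -124
Mul(-1, Pow(Add(Function('l')(B), -35315), Rational(1, 2))) = Mul(-1, Pow(Add(-124, -35315), Rational(1, 2))) = Mul(-1, Pow(-35439, Rational(1, 2))) = Mul(-1, Mul(I, Pow(35439, Rational(1, 2)))) = Mul(-1, I, Pow(35439, Rational(1, 2)))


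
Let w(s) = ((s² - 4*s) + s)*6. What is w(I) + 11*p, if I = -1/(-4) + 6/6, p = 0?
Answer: -105/8 ≈ -13.125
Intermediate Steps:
I = 5/4 (I = -1*(-¼) + 6*(⅙) = ¼ + 1 = 5/4 ≈ 1.2500)
w(s) = -18*s + 6*s² (w(s) = (s² - 3*s)*6 = -18*s + 6*s²)
w(I) + 11*p = 6*(5/4)*(-3 + 5/4) + 11*0 = 6*(5/4)*(-7/4) + 0 = -105/8 + 0 = -105/8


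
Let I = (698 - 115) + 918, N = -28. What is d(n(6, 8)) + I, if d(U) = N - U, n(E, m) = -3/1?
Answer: 1476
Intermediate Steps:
n(E, m) = -3 (n(E, m) = -3*1 = -3)
d(U) = -28 - U
I = 1501 (I = 583 + 918 = 1501)
d(n(6, 8)) + I = (-28 - 1*(-3)) + 1501 = (-28 + 3) + 1501 = -25 + 1501 = 1476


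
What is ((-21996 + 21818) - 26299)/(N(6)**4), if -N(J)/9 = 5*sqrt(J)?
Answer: -26477/147622500 ≈ -0.00017936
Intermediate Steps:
N(J) = -45*sqrt(J)
((-21996 + 21818) - 26299)/(N(6)**4) = ((-21996 + 21818) - 26299)/((-45*sqrt(6))**4) = (-178 - 26299)/147622500 = -26477*1/147622500 = -26477/147622500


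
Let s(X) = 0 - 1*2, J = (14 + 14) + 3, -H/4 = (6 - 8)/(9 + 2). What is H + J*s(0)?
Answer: -674/11 ≈ -61.273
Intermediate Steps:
H = 8/11 (H = -4*(6 - 8)/(9 + 2) = -(-8)/11 = -4*(-2/11) = 8/11 ≈ 0.72727)
J = 31 (J = 28 + 3 = 31)
s(X) = -2 (s(X) = 0 - 2 = -2)
H + J*s(0) = 8/11 + 31*(-2) = 8/11 - 62 = -674/11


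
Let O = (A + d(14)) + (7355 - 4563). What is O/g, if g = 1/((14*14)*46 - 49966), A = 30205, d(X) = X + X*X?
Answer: -1359826650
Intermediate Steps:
d(X) = X + X**2
g = -1/40950 (g = 1/(196*46 - 49966) = 1/(9016 - 49966) = 1/(-40950) = -1/40950 ≈ -2.4420e-5)
O = 33207 (O = (30205 + 14*(1 + 14)) + (7355 - 4563) = (30205 + 14*15) + 2792 = (30205 + 210) + 2792 = 30415 + 2792 = 33207)
O/g = 33207/(-1/40950) = 33207*(-40950) = -1359826650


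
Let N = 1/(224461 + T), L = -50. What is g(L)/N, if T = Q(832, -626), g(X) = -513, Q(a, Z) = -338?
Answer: -114975099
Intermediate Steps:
T = -338
N = 1/224123 (N = 1/(224461 - 338) = 1/224123 ≈ 4.4618e-6)
g(L)/N = -513/1/224123 = -513*224123 = -114975099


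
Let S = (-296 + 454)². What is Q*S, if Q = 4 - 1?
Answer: 74892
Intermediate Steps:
Q = 3
S = 24964 (S = 158² = 24964)
Q*S = 3*24964 = 74892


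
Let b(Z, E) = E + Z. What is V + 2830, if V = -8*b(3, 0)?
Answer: 2806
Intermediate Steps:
V = -24 (V = -8*(0 + 3) = -8*3 = -24)
V + 2830 = -24 + 2830 = 2806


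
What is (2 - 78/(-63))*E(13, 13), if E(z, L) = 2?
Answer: 136/21 ≈ 6.4762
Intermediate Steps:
(2 - 78/(-63))*E(13, 13) = (2 - 78/(-63))*2 = (2 - 78*(-1/63))*2 = (2 + 26/21)*2 = (68/21)*2 = 136/21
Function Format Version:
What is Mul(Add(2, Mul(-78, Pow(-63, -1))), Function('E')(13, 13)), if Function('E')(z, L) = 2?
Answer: Rational(136, 21) ≈ 6.4762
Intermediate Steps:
Mul(Add(2, Mul(-78, Pow(-63, -1))), Function('E')(13, 13)) = Mul(Add(2, Mul(-78, Pow(-63, -1))), 2) = Mul(Add(2, Mul(-78, Rational(-1, 63))), 2) = Mul(Add(2, Rational(26, 21)), 2) = Mul(Rational(68, 21), 2) = Rational(136, 21)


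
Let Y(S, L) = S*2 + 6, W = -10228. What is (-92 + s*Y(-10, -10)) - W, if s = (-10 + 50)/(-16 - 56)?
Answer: 91294/9 ≈ 10144.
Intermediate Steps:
Y(S, L) = 6 + 2*S (Y(S, L) = 2*S + 6 = 6 + 2*S)
s = -5/9 (s = 40/(-72) = 40*(-1/72) = -5/9 ≈ -0.55556)
(-92 + s*Y(-10, -10)) - W = (-92 - 5*(6 + 2*(-10))/9) - 1*(-10228) = (-92 - 5*(6 - 20)/9) + 10228 = (-92 - 5/9*(-14)) + 10228 = (-92 + 70/9) + 10228 = -758/9 + 10228 = 91294/9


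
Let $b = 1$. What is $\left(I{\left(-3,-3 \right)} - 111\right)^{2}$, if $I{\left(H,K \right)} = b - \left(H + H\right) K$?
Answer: $16384$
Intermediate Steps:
$I{\left(H,K \right)} = 1 - 2 H K$ ($I{\left(H,K \right)} = 1 - \left(H + H\right) K = 1 - 2 H K$)
$\left(I{\left(-3,-3 \right)} - 111\right)^{2} = \left(\left(1 - \left(-6\right) \left(-3\right)\right) - 111\right)^{2} = \left(\left(1 - 18\right) - 111\right)^{2} = \left(-17 - 111\right)^{2} = \left(-128\right)^{2} = 16384$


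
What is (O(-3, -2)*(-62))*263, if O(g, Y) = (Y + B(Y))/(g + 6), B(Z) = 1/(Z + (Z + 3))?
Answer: 16306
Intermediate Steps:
B(Z) = 1/(3 + 2*Z) (B(Z) = 1/(Z + (3 + Z)) = 1/(3 + 2*Z))
O(g, Y) = (Y + 1/(3 + 2*Y))/(6 + g) (O(g, Y) = (Y + 1/(3 + 2*Y))/(g + 6) = (Y + 1/(3 + 2*Y))/(6 + g))
(O(-3, -2)*(-62))*263 = (((1 - 2*(3 + 2*(-2)))/((3 + 2*(-2))*(6 - 3)))*(-62))*263 = (((1 - 2*(3 - 4))/((3 - 4)*3))*(-62))*263 = (((⅓)*(1 - 2*(-1))/(-1))*(-62))*263 = (-1*⅓*(1 + 2)*(-62))*263 = (-1*⅓*3*(-62))*263 = -1*(-62)*263 = 62*263 = 16306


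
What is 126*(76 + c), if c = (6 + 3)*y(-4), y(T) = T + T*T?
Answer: 23184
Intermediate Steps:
y(T) = T + T²
c = 108 (c = (6 + 3)*(-4*(1 - 4)) = 9*(-4*(-3)) = 9*12 = 108)
126*(76 + c) = 126*(76 + 108) = 126*184 = 23184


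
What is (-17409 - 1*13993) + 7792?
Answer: -23610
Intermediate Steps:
(-17409 - 1*13993) + 7792 = (-17409 - 13993) + 7792 = -31402 + 7792 = -23610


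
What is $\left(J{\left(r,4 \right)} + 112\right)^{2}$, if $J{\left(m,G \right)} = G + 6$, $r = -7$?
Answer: $14884$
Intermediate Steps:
$J{\left(m,G \right)} = 6 + G$
$\left(J{\left(r,4 \right)} + 112\right)^{2} = \left(\left(6 + 4\right) + 112\right)^{2} = \left(10 + 112\right)^{2} = 122^{2} = 14884$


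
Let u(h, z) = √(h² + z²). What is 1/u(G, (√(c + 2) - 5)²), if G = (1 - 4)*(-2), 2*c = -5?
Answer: 2*√35/(35*√(67 - 28*I*√2)) ≈ 0.036964 + 0.010107*I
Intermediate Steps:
c = -5/2 (c = (½)*(-5) = -5/2 ≈ -2.5000)
G = 6 (G = -3*(-2) = 6)
1/u(G, (√(c + 2) - 5)²) = 1/(√(6² + ((√(-5/2 + 2) - 5)²)²)) = 1/(√(36 + ((√(-½) - 5)²)²)) = 1/(√(36 + ((I*√2/2 - 5)²)²)) = 1/(√(36 + ((-5 + I*√2/2)²)²)) = 1/(√(36 + (-5 + I*√2/2)⁴)) = (36 + (-5 + I*√2/2)⁴)^(-½)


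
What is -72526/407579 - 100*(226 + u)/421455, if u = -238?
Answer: -2005156702/11451747163 ≈ -0.17510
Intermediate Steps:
-72526/407579 - 100*(226 + u)/421455 = -72526/407579 - 100*(226 - 238)/421455 = -72526*1/407579 - 100*(-12)*(1/421455) = -72526/407579 + 1200*(1/421455) = -72526/407579 + 80/28097 = -2005156702/11451747163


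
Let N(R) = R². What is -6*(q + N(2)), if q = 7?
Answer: -66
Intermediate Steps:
-6*(q + N(2)) = -6*(7 + 2²) = -6*(7 + 4) = -6*11 = -1*66 = -66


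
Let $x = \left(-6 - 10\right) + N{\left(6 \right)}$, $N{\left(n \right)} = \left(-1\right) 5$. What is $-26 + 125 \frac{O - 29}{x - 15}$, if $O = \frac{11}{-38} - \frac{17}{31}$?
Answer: $\frac{3291017}{42408} \approx 77.604$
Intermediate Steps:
$N{\left(n \right)} = -5$
$O = - \frac{987}{1178}$ ($O = 11 \left(- \frac{1}{38}\right) - \frac{17}{31} = - \frac{11}{38} - \frac{17}{31} = - \frac{987}{1178} \approx -0.83786$)
$x = -21$ ($x = \left(-6 - 10\right) - 5 = -16 - 5 = -21$)
$-26 + 125 \frac{O - 29}{x - 15} = -26 + 125 \frac{- \frac{987}{1178} - 29}{-21 - 15} = -26 + 125 \left(- \frac{35149}{1178 \left(-36\right)}\right) = -26 + 125 \left(\left(- \frac{35149}{1178}\right) \left(- \frac{1}{36}\right)\right) = -26 + 125 \cdot \frac{35149}{42408} = -26 + \frac{4393625}{42408} = \frac{3291017}{42408}$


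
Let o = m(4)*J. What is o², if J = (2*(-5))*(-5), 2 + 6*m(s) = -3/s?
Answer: 75625/144 ≈ 525.17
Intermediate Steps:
m(s) = -⅓ - 1/(2*s) (m(s) = -⅓ + (-3/s)/6 = -⅓ - 1/(2*s))
J = 50 (J = -10*(-5) = 50)
o = -275/12 (o = ((⅙)*(-3 - 2*4)/4)*50 = ((⅙)*(¼)*(-3 - 8))*50 = ((⅙)*(¼)*(-11))*50 = -11/24*50 = -275/12 ≈ -22.917)
o² = (-275/12)² = 75625/144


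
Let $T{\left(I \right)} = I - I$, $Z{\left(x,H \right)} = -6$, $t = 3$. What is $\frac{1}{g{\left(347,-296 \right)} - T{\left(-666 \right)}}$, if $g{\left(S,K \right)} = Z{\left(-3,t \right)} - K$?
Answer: $\frac{1}{290} \approx 0.0034483$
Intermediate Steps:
$T{\left(I \right)} = 0$
$g{\left(S,K \right)} = -6 - K$
$\frac{1}{g{\left(347,-296 \right)} - T{\left(-666 \right)}} = \frac{1}{\left(-6 - -296\right) - 0} = \frac{1}{\left(-6 + 296\right) + 0} = \frac{1}{290 + 0} = \frac{1}{290}$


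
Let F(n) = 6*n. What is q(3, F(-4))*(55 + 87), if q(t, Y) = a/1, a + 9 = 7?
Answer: -284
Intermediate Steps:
a = -2 (a = -9 + 7 = -2)
q(t, Y) = -2 (q(t, Y) = -2/1 = -2*1 = -2)
q(3, F(-4))*(55 + 87) = -2*(55 + 87) = -2*142 = -284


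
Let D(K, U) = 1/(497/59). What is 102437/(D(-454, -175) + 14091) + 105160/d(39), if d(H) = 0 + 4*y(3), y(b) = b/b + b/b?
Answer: 92109105659/7003286 ≈ 13152.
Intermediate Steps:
y(b) = 2 (y(b) = 1 + 1 = 2)
D(K, U) = 59/497 (D(K, U) = 1/(497*(1/59)) = 1/(497/59) = 59/497)
d(H) = 8 (d(H) = 0 + 4*2 = 0 + 8 = 8)
102437/(D(-454, -175) + 14091) + 105160/d(39) = 102437/(59/497 + 14091) + 105160/8 = 102437/(7003286/497) + 105160*(⅛) = 102437*(497/7003286) + 13145 = 50911189/7003286 + 13145 = 92109105659/7003286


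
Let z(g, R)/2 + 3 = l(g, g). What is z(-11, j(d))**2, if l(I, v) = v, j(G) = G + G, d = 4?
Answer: 784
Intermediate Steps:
j(G) = 2*G
z(g, R) = -6 + 2*g
z(-11, j(d))**2 = (-6 + 2*(-11))**2 = (-6 - 22)**2 = (-28)**2 = 784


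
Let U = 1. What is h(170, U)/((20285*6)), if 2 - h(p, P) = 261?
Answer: -259/121710 ≈ -0.0021280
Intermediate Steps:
h(p, P) = -259 (h(p, P) = 2 - 1*261 = 2 - 261 = -259)
h(170, U)/((20285*6)) = -259/(20285*6) = -259/121710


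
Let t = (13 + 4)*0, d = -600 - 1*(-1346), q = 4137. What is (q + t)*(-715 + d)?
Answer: 128247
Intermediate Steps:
d = 746 (d = -600 + 1346 = 746)
t = 0 (t = 17*0 = 0)
(q + t)*(-715 + d) = (4137 + 0)*(-715 + 746) = 4137*31 = 128247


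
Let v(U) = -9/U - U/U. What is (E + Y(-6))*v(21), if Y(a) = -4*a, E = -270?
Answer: 2460/7 ≈ 351.43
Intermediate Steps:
v(U) = -1 - 9/U (v(U) = -9/U - 1*1 = -9/U - 1 = -1 - 9/U)
(E + Y(-6))*v(21) = (-270 - 4*(-6))*((-9 - 1*21)/21) = (-270 + 24)*((-9 - 21)/21) = -82*(-30)/7 = -246*(-10/7) = 2460/7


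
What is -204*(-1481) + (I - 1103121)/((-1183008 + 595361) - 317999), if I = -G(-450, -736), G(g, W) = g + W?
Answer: 273618494039/905646 ≈ 3.0213e+5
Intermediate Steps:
G(g, W) = W + g
I = 1186 (I = -(-736 - 450) = -1*(-1186) = 1186)
-204*(-1481) + (I - 1103121)/((-1183008 + 595361) - 317999) = -204*(-1481) + (1186 - 1103121)/((-1183008 + 595361) - 317999) = 302124 - 1101935/(-587647 - 317999) = 302124 - 1101935/(-905646) = 302124 - 1101935*(-1/905646) = 302124 + 1101935/905646 = 273618494039/905646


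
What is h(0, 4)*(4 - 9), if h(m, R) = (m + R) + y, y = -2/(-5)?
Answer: -22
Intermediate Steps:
y = 2/5 (y = -2*(-1/5) = 2/5 ≈ 0.40000)
h(m, R) = 2/5 + R + m (h(m, R) = (m + R) + 2/5 = (R + m) + 2/5 = 2/5 + R + m)
h(0, 4)*(4 - 9) = (2/5 + 4 + 0)*(4 - 9) = (22/5)*(-5) = -22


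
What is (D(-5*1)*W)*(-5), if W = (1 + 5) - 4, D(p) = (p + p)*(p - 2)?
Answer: -700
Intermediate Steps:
D(p) = 2*p*(-2 + p) (D(p) = (2*p)*(-2 + p) = 2*p*(-2 + p))
W = 2 (W = 6 - 4 = 2)
(D(-5*1)*W)*(-5) = ((2*(-5*1)*(-2 - 5*1))*2)*(-5) = ((2*(-5)*(-2 - 5))*2)*(-5) = ((2*(-5)*(-7))*2)*(-5) = (70*2)*(-5) = 140*(-5) = -700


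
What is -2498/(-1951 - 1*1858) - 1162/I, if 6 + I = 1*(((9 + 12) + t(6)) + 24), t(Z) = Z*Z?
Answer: -4238708/285675 ≈ -14.838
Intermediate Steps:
t(Z) = Z²
I = 75 (I = -6 + 1*(((9 + 12) + 6²) + 24) = -6 + 1*((21 + 36) + 24) = -6 + 1*(57 + 24) = -6 + 1*81 = -6 + 81 = 75)
-2498/(-1951 - 1*1858) - 1162/I = -2498/(-1951 - 1*1858) - 1162/75 = -2498/(-1951 - 1858) - 1162*1/75 = -2498/(-3809) - 1162/75 = -2498*(-1/3809) - 1162/75 = 2498/3809 - 1162/75 = -4238708/285675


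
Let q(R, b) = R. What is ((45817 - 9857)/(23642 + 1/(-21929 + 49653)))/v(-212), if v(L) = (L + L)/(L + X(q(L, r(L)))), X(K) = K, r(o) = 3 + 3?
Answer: 996955040/655450809 ≈ 1.5210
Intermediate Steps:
r(o) = 6
v(L) = 1 (v(L) = (L + L)/(L + L) = (2*L)/((2*L)) = (2*L)*(1/(2*L)) = 1)
((45817 - 9857)/(23642 + 1/(-21929 + 49653)))/v(-212) = ((45817 - 9857)/(23642 + 1/(-21929 + 49653)))/1 = (35960/(23642 + 1/27724))*1 = (35960/(655450809/27724))*1 = (35960*(27724/655450809))*1 = (996955040/655450809)*1 = 996955040/655450809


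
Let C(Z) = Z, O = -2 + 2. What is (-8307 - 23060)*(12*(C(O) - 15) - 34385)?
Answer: 1084200355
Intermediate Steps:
O = 0
(-8307 - 23060)*(12*(C(O) - 15) - 34385) = (-8307 - 23060)*(12*(0 - 15) - 34385) = -31367*(12*(-15) - 34385) = -31367*(-180 - 34385) = -31367*(-34565) = 1084200355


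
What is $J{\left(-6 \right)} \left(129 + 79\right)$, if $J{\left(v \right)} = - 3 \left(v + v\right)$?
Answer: $7488$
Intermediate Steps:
$J{\left(v \right)} = - 6 v$ ($J{\left(v \right)} = - 3 \cdot 2 v = - 6 v$)
$J{\left(-6 \right)} \left(129 + 79\right) = \left(-6\right) \left(-6\right) \left(129 + 79\right) = 36 \cdot 208 = 7488$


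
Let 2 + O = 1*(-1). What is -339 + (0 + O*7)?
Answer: -360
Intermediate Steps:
O = -3 (O = -2 + 1*(-1) = -2 - 1 = -3)
-339 + (0 + O*7) = -339 + (0 - 3*7) = -339 + (0 - 21) = -339 - 21 = -360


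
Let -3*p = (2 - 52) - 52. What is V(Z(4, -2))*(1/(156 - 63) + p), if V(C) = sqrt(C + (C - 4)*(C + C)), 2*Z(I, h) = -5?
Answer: 3163*sqrt(30)/93 ≈ 186.28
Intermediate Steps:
Z(I, h) = -5/2 (Z(I, h) = (1/2)*(-5) = -5/2)
V(C) = sqrt(C + 2*C*(-4 + C)) (V(C) = sqrt(C + (-4 + C)*(2*C)) = sqrt(C + 2*C*(-4 + C)))
p = 34 (p = -((2 - 52) - 52)/3 = -(-50 - 52)/3 = -1/3*(-102) = 34)
V(Z(4, -2))*(1/(156 - 63) + p) = sqrt(-5*(-7 + 2*(-5/2))/2)*(1/(156 - 63) + 34) = sqrt(-5*(-7 - 5)/2)*(1/93 + 34) = sqrt(-5/2*(-12))*(1/93 + 34) = sqrt(30)*(3163/93) = 3163*sqrt(30)/93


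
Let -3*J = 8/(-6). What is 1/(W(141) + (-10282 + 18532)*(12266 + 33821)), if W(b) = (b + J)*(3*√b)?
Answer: 1140653250/433696612169022637 - 1273*√141/433696612169022637 ≈ 2.6300e-9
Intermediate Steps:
J = 4/9 (J = -8/(3*(-6)) = -8*(-1)/(3*6) = -⅓*(-4/3) = 4/9 ≈ 0.44444)
W(b) = 3*√b*(4/9 + b) (W(b) = (b + 4/9)*(3*√b) = (4/9 + b)*(3*√b) = 3*√b*(4/9 + b))
1/(W(141) + (-10282 + 18532)*(12266 + 33821)) = 1/(√141*(4 + 9*141)/3 + (-10282 + 18532)*(12266 + 33821)) = 1/(√141*(4 + 1269)/3 + 8250*46087) = 1/((⅓)*√141*1273 + 380217750) = 1/(1273*√141/3 + 380217750) = 1/(380217750 + 1273*√141/3)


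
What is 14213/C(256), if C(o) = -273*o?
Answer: -14213/69888 ≈ -0.20337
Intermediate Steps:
14213/C(256) = 14213/((-273*256)) = 14213/(-69888) = 14213*(-1/69888) = -14213/69888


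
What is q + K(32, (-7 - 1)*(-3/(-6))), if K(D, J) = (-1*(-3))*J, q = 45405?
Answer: 45393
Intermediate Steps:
K(D, J) = 3*J
q + K(32, (-7 - 1)*(-3/(-6))) = 45405 + 3*((-7 - 1)*(-3/(-6))) = 45405 + 3*(-(-24)*(-1)/6) = 45405 + 3*(-8*½) = 45405 + 3*(-4) = 45405 - 12 = 45393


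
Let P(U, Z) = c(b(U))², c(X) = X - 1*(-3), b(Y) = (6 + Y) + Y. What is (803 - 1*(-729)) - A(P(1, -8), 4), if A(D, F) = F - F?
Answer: 1532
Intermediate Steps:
b(Y) = 6 + 2*Y
c(X) = 3 + X (c(X) = X + 3 = 3 + X)
P(U, Z) = (9 + 2*U)² (P(U, Z) = (3 + (6 + 2*U))² = (9 + 2*U)²)
A(D, F) = 0
(803 - 1*(-729)) - A(P(1, -8), 4) = (803 - 1*(-729)) - 1*0 = (803 + 729) + 0 = 1532 + 0 = 1532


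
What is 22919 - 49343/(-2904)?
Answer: 66606119/2904 ≈ 22936.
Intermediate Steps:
22919 - 49343/(-2904) = 22919 - 49343*(-1)/2904 = 22919 - 1*(-49343/2904) = 22919 + 49343/2904 = 66606119/2904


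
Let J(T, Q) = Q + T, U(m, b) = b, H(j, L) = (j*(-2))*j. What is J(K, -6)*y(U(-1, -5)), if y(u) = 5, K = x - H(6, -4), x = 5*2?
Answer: 380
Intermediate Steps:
H(j, L) = -2*j² (H(j, L) = (-2*j)*j = -2*j²)
x = 10
K = 82 (K = 10 - (-2)*6² = 10 - (-2)*36 = 10 - 1*(-72) = 10 + 72 = 82)
J(K, -6)*y(U(-1, -5)) = (-6 + 82)*5 = 76*5 = 380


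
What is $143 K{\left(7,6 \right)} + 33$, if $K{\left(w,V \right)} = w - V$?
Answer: $176$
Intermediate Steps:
$143 K{\left(7,6 \right)} + 33 = 143 \left(7 - 6\right) + 33 = 143 \cdot 1 + 33 = 143 + 33 = 176$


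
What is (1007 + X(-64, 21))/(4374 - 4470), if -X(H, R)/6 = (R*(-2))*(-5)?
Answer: 253/96 ≈ 2.6354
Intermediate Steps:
X(H, R) = -60*R (X(H, R) = -6*R*(-2)*(-5) = -6*(-2*R)*(-5) = -60*R)
(1007 + X(-64, 21))/(4374 - 4470) = (1007 - 60*21)/(4374 - 4470) = (1007 - 1260)/(-96) = -253*(-1/96) = 253/96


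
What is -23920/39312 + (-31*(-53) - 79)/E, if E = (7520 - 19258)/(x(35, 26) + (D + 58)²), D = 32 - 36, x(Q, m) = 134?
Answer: -451458835/1109241 ≈ -407.00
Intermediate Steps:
D = -4
E = -5869/1525 (E = (7520 - 19258)/(134 + (-4 + 58)²) = -11738/(134 + 54²) = -11738/(134 + 2916) = -11738/3050 = -11738*1/3050 = -5869/1525 ≈ -3.8485)
-23920/39312 + (-31*(-53) - 79)/E = -23920/39312 + (-31*(-53) - 79)/(-5869/1525) = -23920*1/39312 + (1643 - 79)*(-1525/5869) = -115/189 + 1564*(-1525/5869) = -115/189 - 2385100/5869 = -451458835/1109241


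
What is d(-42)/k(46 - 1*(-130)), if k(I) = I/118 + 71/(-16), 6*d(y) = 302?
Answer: -142544/8343 ≈ -17.085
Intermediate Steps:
d(y) = 151/3 (d(y) = (⅙)*302 = 151/3)
k(I) = -71/16 + I/118 (k(I) = I*(1/118) + 71*(-1/16) = I/118 - 71/16 = -71/16 + I/118)
d(-42)/k(46 - 1*(-130)) = 151/(3*(-71/16 + (46 - 1*(-130))/118)) = 151/(3*(-71/16 + (46 + 130)/118)) = 151/(3*(-71/16 + (1/118)*176)) = 151/(3*(-71/16 + 88/59)) = 151/(3*(-2781/944)) = (151/3)*(-944/2781) = -142544/8343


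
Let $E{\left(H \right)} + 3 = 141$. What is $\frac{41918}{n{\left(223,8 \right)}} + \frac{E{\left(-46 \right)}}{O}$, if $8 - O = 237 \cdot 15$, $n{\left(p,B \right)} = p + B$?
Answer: $\frac{148651268}{819357} \approx 181.42$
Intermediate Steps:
$E{\left(H \right)} = 138$ ($E{\left(H \right)} = -3 + 141 = 138$)
$n{\left(p,B \right)} = B + p$
$O = -3547$ ($O = 8 - 237 \cdot 15 = 8 - 3555 = -3547$)
$\frac{41918}{n{\left(223,8 \right)}} + \frac{E{\left(-46 \right)}}{O} = \frac{41918}{8 + 223} + \frac{138}{-3547} = \frac{41918}{231} + 138 \left(- \frac{1}{3547}\right) = 41918 \cdot \frac{1}{231} - \frac{138}{3547} = \frac{41918}{231} - \frac{138}{3547} = \frac{148651268}{819357}$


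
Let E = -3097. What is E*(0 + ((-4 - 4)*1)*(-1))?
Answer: -24776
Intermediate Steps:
E*(0 + ((-4 - 4)*1)*(-1)) = -3097*(0 + ((-4 - 4)*1)*(-1)) = -3097*(0 - 8*1*(-1)) = -3097*(0 - 8*(-1)) = -3097*(0 + 8) = -3097*8 = -24776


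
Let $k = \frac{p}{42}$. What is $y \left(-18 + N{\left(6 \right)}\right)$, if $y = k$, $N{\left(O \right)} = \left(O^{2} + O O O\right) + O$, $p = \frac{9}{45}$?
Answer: $\frac{8}{7} \approx 1.1429$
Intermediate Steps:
$p = \frac{1}{5}$ ($p = 9 \cdot \frac{1}{45} = \frac{1}{5} \approx 0.2$)
$N{\left(O \right)} = O + O^{2} + O^{3}$ ($N{\left(O \right)} = \left(O^{2} + O^{2} O\right) + O = \left(O^{2} + O^{3}\right) + O = O + O^{2} + O^{3}$)
$k = \frac{1}{210}$ ($k = \frac{1}{5 \cdot 42} = \frac{1}{5} \cdot \frac{1}{42} = \frac{1}{210} \approx 0.0047619$)
$y = \frac{1}{210} \approx 0.0047619$
$y \left(-18 + N{\left(6 \right)}\right) = \frac{-18 + 6 \left(1 + 6 + 6^{2}\right)}{210} = \frac{-18 + 6 \left(1 + 6 + 36\right)}{210} = \frac{-18 + 6 \cdot 43}{210} = \frac{-18 + 258}{210} = \frac{1}{210} \cdot 240 = \frac{8}{7}$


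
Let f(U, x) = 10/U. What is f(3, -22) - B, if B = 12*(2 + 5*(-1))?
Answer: 118/3 ≈ 39.333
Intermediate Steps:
B = -36 (B = 12*(2 - 5) = 12*(-3) = -36)
f(3, -22) - B = 10/3 - 1*(-36) = 10*(⅓) + 36 = 10/3 + 36 = 118/3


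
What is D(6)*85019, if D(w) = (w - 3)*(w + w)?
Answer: 3060684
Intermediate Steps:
D(w) = 2*w*(-3 + w) (D(w) = (-3 + w)*(2*w) = 2*w*(-3 + w))
D(6)*85019 = (2*6*(-3 + 6))*85019 = (2*6*3)*85019 = 36*85019 = 3060684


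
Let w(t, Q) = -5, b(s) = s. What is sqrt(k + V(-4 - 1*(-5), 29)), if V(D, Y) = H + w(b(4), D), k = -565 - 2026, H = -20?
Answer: 2*I*sqrt(654) ≈ 51.147*I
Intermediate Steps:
k = -2591
V(D, Y) = -25 (V(D, Y) = -20 - 5 = -25)
sqrt(k + V(-4 - 1*(-5), 29)) = sqrt(-2591 - 25) = sqrt(-2616) = 2*I*sqrt(654)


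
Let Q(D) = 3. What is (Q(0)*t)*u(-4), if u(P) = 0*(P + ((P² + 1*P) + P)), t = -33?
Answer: 0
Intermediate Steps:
u(P) = 0 (u(P) = 0*(P + ((P² + P) + P)) = 0*(P + ((P + P²) + P)) = 0*(P + (P² + 2*P)) = 0*(P² + 3*P) = 0)
(Q(0)*t)*u(-4) = (3*(-33))*0 = -99*0 = 0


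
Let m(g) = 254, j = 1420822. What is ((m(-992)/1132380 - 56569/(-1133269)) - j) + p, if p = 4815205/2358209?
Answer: -2149891436376272661626173/1513134370034577990 ≈ -1.4208e+6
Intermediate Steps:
p = 4815205/2358209 (p = 4815205*(1/2358209) = 4815205/2358209 ≈ 2.0419)
((m(-992)/1132380 - 56569/(-1133269)) - j) + p = ((254/1132380 - 56569/(-1133269)) - 1*1420822) + 4815205/2358209 = ((254*(1/1132380) - 56569*(-1/1133269)) - 1420822) + 4815205/2358209 = ((127/566190 + 56569/1133269) - 1420822) + 4815205/2358209 = (32172727273/641645575110 - 1420822) + 4815205/2358209 = -911664117146213147/641645575110 + 4815205/2358209 = -2149891436376272661626173/1513134370034577990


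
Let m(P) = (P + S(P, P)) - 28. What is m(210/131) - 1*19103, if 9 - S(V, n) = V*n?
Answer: -328169232/17161 ≈ -19123.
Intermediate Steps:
S(V, n) = 9 - V*n
m(P) = -19 + P - P² (m(P) = (P + (9 - P*P)) - 28 = (P + (9 - P²)) - 28 = (9 + P - P²) - 28 = -19 + P - P²)
m(210/131) - 1*19103 = (-19 + 210/131 - (210/131)²) - 1*19103 = (-19 + 210*(1/131) - (210*(1/131))²) - 19103 = (-19 + 210/131 - (210/131)²) - 19103 = (-19 + 210/131 - 1*44100/17161) - 19103 = (-19 + 210/131 - 44100/17161) - 19103 = -342649/17161 - 19103 = -328169232/17161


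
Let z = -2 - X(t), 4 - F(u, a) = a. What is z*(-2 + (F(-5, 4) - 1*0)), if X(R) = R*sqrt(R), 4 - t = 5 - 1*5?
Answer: 20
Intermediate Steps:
F(u, a) = 4 - a
t = 4 (t = 4 - (5 - 1*5) = 4 - (5 - 5) = 4 - 1*0 = 4 + 0 = 4)
X(R) = R**(3/2)
z = -10 (z = -2 - 4**(3/2) = -2 - 1*8 = -2 - 8 = -10)
z*(-2 + (F(-5, 4) - 1*0)) = -10*(-2 + ((4 - 1*4) - 1*0)) = -10*(-2 + ((4 - 4) + 0)) = -10*(-2 + (0 + 0)) = -10*(-2 + 0) = -10*(-2) = 20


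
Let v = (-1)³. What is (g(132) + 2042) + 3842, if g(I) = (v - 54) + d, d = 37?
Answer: 5866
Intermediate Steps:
v = -1
g(I) = -18 (g(I) = (-1 - 54) + 37 = -55 + 37 = -18)
(g(132) + 2042) + 3842 = (-18 + 2042) + 3842 = 2024 + 3842 = 5866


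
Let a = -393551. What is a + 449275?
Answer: 55724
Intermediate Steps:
a + 449275 = -393551 + 449275 = 55724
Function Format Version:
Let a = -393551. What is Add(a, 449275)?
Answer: 55724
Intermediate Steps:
Add(a, 449275) = Add(-393551, 449275) = 55724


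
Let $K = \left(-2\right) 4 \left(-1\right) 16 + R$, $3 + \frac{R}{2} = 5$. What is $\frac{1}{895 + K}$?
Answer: $\frac{1}{1027} \approx 0.00097371$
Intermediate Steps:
$R = 4$ ($R = -6 + 2 \cdot 5 = -6 + 10 = 4$)
$K = 132$ ($K = \left(-2\right) 4 \left(-1\right) 16 + 4 = \left(-8\right) \left(-1\right) 16 + 4 = 8 \cdot 16 + 4 = 128 + 4 = 132$)
$\frac{1}{895 + K} = \frac{1}{895 + 132} = \frac{1}{1027}$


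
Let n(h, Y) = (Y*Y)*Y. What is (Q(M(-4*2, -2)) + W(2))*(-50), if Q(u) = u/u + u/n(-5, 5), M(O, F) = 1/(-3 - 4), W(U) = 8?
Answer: -15748/35 ≈ -449.94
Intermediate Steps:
n(h, Y) = Y³ (n(h, Y) = Y²*Y = Y³)
M(O, F) = -⅐ (M(O, F) = 1/(-7) = -⅐)
Q(u) = 1 + u/125 (Q(u) = u/u + u/(5³) = 1 + u/125)
(Q(M(-4*2, -2)) + W(2))*(-50) = ((1 + (1/125)*(-⅐)) + 8)*(-50) = ((1 - 1/875) + 8)*(-50) = (874/875 + 8)*(-50) = (7874/875)*(-50) = -15748/35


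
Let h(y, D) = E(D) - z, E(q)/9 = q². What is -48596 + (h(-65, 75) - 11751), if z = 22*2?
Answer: -9766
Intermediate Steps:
E(q) = 9*q²
z = 44
h(y, D) = -44 + 9*D² (h(y, D) = 9*D² - 1*44 = 9*D² - 44 = -44 + 9*D²)
-48596 + (h(-65, 75) - 11751) = -48596 + ((-44 + 9*75²) - 11751) = -48596 + ((-44 + 9*5625) - 11751) = -48596 + ((-44 + 50625) - 11751) = -48596 + (50581 - 11751) = -48596 + 38830 = -9766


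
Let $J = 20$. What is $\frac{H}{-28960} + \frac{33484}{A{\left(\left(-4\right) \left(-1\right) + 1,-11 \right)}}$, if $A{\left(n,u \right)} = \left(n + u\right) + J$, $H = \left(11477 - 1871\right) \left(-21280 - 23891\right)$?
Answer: $\frac{1761118351}{101360} \approx 17375.0$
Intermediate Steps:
$H = -433912626$ ($H = 9606 \left(-45171\right) = -433912626$)
$A{\left(n,u \right)} = 20 + n + u$ ($A{\left(n,u \right)} = \left(n + u\right) + 20 = 20 + n + u$)
$\frac{H}{-28960} + \frac{33484}{A{\left(\left(-4\right) \left(-1\right) + 1,-11 \right)}} = - \frac{433912626}{-28960} + \frac{33484}{20 + \left(\left(-4\right) \left(-1\right) + 1\right) - 11} = \left(-433912626\right) \left(- \frac{1}{28960}\right) + \frac{33484}{20 + \left(4 + 1\right) - 11} = \frac{216956313}{14480} + \frac{33484}{20 + 5 - 11} = \frac{216956313}{14480} + \frac{33484}{14} = \frac{216956313}{14480} + 33484 \cdot \frac{1}{14} = \frac{216956313}{14480} + \frac{16742}{7} = \frac{1761118351}{101360}$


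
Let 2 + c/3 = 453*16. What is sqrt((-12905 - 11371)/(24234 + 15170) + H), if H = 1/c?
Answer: I*sqrt(28249072654897698)/214141038 ≈ 0.78488*I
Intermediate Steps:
c = 21738 (c = -6 + 3*(453*16) = -6 + 3*7248 = -6 + 21744 = 21738)
H = 1/21738 ≈ 4.6002e-5
sqrt((-12905 - 11371)/(24234 + 15170) + H) = sqrt((-12905 - 11371)/(24234 + 15170) + 1/21738) = sqrt(-24276/39404 + 1/21738) = sqrt(-24276*1/39404 + 1/21738) = sqrt(-6069/9851 + 1/21738) = sqrt(-131918071/214141038) = I*sqrt(28249072654897698)/214141038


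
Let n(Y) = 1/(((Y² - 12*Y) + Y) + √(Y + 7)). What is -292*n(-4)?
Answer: -5840/1199 + 292*√3/3597 ≈ -4.7301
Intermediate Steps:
n(Y) = 1/(Y² + √(7 + Y) - 11*Y) (n(Y) = 1/((Y² - 11*Y) + √(7 + Y)) = 1/(Y² + √(7 + Y) - 11*Y))
-292*n(-4) = -292/((-4)² + √(7 - 4) - 11*(-4)) = -292/(16 + √3 + 44) = -292/(60 + √3)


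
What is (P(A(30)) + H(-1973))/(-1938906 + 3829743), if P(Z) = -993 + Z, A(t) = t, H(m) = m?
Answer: -2936/1890837 ≈ -0.0015528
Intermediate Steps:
(P(A(30)) + H(-1973))/(-1938906 + 3829743) = ((-993 + 30) - 1973)/(-1938906 + 3829743) = (-963 - 1973)/1890837 = -2936*1/1890837 = -2936/1890837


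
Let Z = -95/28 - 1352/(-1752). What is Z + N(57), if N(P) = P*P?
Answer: 19906795/6132 ≈ 3246.4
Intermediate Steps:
N(P) = P²
Z = -16073/6132 (Z = -95*1/28 - 1352*(-1/1752) = -95/28 + 169/219 = -16073/6132 ≈ -2.6212)
Z + N(57) = -16073/6132 + 57² = -16073/6132 + 3249 = 19906795/6132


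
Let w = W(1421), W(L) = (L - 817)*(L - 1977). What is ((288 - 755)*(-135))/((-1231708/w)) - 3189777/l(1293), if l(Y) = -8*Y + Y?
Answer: 16296405316433/929015759 ≈ 17542.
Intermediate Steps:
l(Y) = -7*Y
W(L) = (-1977 + L)*(-817 + L) (W(L) = (-817 + L)*(-1977 + L) = (-1977 + L)*(-817 + L))
w = -335824 (w = 1615209 + 1421² - 2794*1421 = 1615209 + 2019241 - 3970274 = -335824)
((288 - 755)*(-135))/((-1231708/w)) - 3189777/l(1293) = ((288 - 755)*(-135))/((-1231708/(-335824))) - 3189777/((-7*1293)) = (-467*(-135))/((-1231708*(-1/335824))) - 3189777/(-9051) = 63045/(307927/83956) - 3189777*(-1/9051) = 63045*(83956/307927) + 1063259/3017 = 5293006020/307927 + 1063259/3017 = 16296405316433/929015759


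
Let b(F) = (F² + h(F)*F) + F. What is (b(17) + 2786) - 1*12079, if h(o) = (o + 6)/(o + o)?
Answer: -17951/2 ≈ -8975.5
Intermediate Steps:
h(o) = (6 + o)/(2*o) (h(o) = (6 + o)/((2*o)) = (6 + o)*(1/(2*o)) = (6 + o)/(2*o))
b(F) = 3 + F² + 3*F/2 (b(F) = (F² + ((6 + F)/(2*F))*F) + F = (F² + (3 + F/2)) + F = (3 + F² + F/2) + F = 3 + F² + 3*F/2)
(b(17) + 2786) - 1*12079 = ((3 + 17² + (3/2)*17) + 2786) - 1*12079 = ((3 + 289 + 51/2) + 2786) - 12079 = (635/2 + 2786) - 12079 = 6207/2 - 12079 = -17951/2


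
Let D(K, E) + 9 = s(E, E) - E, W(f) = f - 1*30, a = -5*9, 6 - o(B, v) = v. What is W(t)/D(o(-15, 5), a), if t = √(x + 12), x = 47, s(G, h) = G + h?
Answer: 5/9 - √59/54 ≈ 0.41331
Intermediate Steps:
o(B, v) = 6 - v
a = -45
t = √59 (t = √(47 + 12) = √59 ≈ 7.6811)
W(f) = -30 + f (W(f) = f - 30 = -30 + f)
D(K, E) = -9 + E (D(K, E) = -9 + ((E + E) - E) = -9 + (2*E - E) = -9 + E)
W(t)/D(o(-15, 5), a) = (-30 + √59)/(-9 - 45) = (-30 + √59)/(-54) = (-30 + √59)*(-1/54) = 5/9 - √59/54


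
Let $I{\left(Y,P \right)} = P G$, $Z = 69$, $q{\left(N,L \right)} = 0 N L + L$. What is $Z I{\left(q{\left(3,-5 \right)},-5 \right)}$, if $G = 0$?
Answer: $0$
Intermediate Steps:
$q{\left(N,L \right)} = L$ ($q{\left(N,L \right)} = 0 L + L = 0 + L = L$)
$I{\left(Y,P \right)} = 0$ ($I{\left(Y,P \right)} = P 0 = 0$)
$Z I{\left(q{\left(3,-5 \right)},-5 \right)} = 69 \cdot 0 = 0$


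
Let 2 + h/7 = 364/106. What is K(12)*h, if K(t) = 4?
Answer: 2128/53 ≈ 40.151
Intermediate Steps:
h = 532/53 (h = -14 + 7*(364/106) = -14 + 7*(364*(1/106)) = -14 + 7*(182/53) = -14 + 1274/53 = 532/53 ≈ 10.038)
K(12)*h = 4*(532/53) = 2128/53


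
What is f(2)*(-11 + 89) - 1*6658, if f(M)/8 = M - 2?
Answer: -6658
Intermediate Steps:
f(M) = -16 + 8*M (f(M) = 8*(M - 2) = 8*(-2 + M) = -16 + 8*M)
f(2)*(-11 + 89) - 1*6658 = (-16 + 8*2)*(-11 + 89) - 1*6658 = (-16 + 16)*78 - 6658 = 0*78 - 6658 = 0 - 6658 = -6658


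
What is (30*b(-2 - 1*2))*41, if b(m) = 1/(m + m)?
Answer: -615/4 ≈ -153.75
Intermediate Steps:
b(m) = 1/(2*m)
(30*b(-2 - 1*2))*41 = (30*(1/(2*(-2 - 1*2))))*41 = (30*(1/(2*(-2 - 2))))*41 = (30*((1/2)/(-4)))*41 = (30*((1/2)*(-1/4)))*41 = (30*(-1/8))*41 = -15/4*41 = -615/4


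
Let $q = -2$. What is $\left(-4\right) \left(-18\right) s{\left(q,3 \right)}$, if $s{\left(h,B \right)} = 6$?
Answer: $432$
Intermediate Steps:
$\left(-4\right) \left(-18\right) s{\left(q,3 \right)} = \left(-4\right) \left(-18\right) 6 = 72 \cdot 6 = 432$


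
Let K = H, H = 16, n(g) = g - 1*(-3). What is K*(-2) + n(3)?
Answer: -26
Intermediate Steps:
n(g) = 3 + g (n(g) = g + 3 = 3 + g)
K = 16
K*(-2) + n(3) = 16*(-2) + (3 + 3) = -32 + 6 = -26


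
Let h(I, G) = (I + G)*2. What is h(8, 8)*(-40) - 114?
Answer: -1394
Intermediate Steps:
h(I, G) = 2*G + 2*I (h(I, G) = (G + I)*2 = 2*G + 2*I)
h(8, 8)*(-40) - 114 = (2*8 + 2*8)*(-40) - 114 = (16 + 16)*(-40) - 114 = 32*(-40) - 114 = -1280 - 114 = -1394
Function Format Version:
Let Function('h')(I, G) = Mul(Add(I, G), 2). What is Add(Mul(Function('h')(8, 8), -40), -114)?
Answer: -1394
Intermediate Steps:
Function('h')(I, G) = Add(Mul(2, G), Mul(2, I)) (Function('h')(I, G) = Mul(Add(G, I), 2) = Add(Mul(2, G), Mul(2, I)))
Add(Mul(Function('h')(8, 8), -40), -114) = Add(Mul(Add(Mul(2, 8), Mul(2, 8)), -40), -114) = Add(Mul(Add(16, 16), -40), -114) = Add(Mul(32, -40), -114) = Add(-1280, -114) = -1394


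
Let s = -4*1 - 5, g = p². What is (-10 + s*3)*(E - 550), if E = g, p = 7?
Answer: 18537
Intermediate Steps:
g = 49 (g = 7² = 49)
E = 49
s = -9 (s = -4 - 5 = -9)
(-10 + s*3)*(E - 550) = (-10 - 9*3)*(49 - 550) = (-10 - 27)*(-501) = -37*(-501) = 18537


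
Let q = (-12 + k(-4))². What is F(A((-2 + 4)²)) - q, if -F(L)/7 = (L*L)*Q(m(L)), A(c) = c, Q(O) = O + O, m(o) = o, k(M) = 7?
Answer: -921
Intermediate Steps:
Q(O) = 2*O
q = 25 (q = (-12 + 7)² = (-5)² = 25)
F(L) = -14*L³ (F(L) = -7*L*L*2*L = -7*L²*2*L = -14*L³)
F(A((-2 + 4)²)) - q = -14*(-2 + 4)⁶ - 1*25 = -14*(2²)³ - 25 = -14*4³ - 25 = -14*64 - 25 = -896 - 25 = -921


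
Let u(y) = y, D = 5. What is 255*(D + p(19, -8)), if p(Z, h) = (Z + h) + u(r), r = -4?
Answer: 3060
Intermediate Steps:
p(Z, h) = -4 + Z + h (p(Z, h) = (Z + h) - 4 = -4 + Z + h)
255*(D + p(19, -8)) = 255*(5 + (-4 + 19 - 8)) = 255*(5 + 7) = 255*12 = 3060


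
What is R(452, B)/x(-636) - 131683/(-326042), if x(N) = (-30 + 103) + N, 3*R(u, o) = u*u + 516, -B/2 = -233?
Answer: -66557509853/550684938 ≈ -120.86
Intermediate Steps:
B = 466 (B = -2*(-233) = 466)
R(u, o) = 172 + u²/3 (R(u, o) = (u*u + 516)/3 = (u² + 516)/3 = (516 + u²)/3 = 172 + u²/3)
x(N) = 73 + N
R(452, B)/x(-636) - 131683/(-326042) = (172 + (⅓)*452²)/(73 - 636) - 131683/(-326042) = (172 + (⅓)*204304)/(-563) - 131683*(-1/326042) = (172 + 204304/3)*(-1/563) + 131683/326042 = (204820/3)*(-1/563) + 131683/326042 = -204820/1689 + 131683/326042 = -66557509853/550684938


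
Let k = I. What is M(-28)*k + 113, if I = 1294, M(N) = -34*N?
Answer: 1232001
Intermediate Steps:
k = 1294
M(-28)*k + 113 = -34*(-28)*1294 + 113 = 952*1294 + 113 = 1231888 + 113 = 1232001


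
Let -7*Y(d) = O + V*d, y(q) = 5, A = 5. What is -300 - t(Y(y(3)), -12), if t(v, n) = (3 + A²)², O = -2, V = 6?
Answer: -1084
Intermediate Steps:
Y(d) = 2/7 - 6*d/7 (Y(d) = -(-2 + 6*d)/7 = 2/7 - 6*d/7)
t(v, n) = 784 (t(v, n) = (3 + 5²)² = (3 + 25)² = 28² = 784)
-300 - t(Y(y(3)), -12) = -300 - 1*784 = -300 - 784 = -1084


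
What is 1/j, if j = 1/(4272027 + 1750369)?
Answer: 6022396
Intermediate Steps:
j = 1/6022396 ≈ 1.6605e-7
1/j = 1/(1/6022396) = 6022396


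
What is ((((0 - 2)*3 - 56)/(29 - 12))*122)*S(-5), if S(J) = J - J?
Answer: 0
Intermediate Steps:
S(J) = 0
((((0 - 2)*3 - 56)/(29 - 12))*122)*S(-5) = ((((0 - 2)*3 - 56)/(29 - 12))*122)*0 = (((-2*3 - 56)/17)*122)*0 = (((-6 - 56)*(1/17))*122)*0 = (-62*1/17*122)*0 = -62/17*122*0 = -7564/17*0 = 0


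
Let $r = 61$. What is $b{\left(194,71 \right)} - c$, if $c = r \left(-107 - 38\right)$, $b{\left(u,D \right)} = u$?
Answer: $9039$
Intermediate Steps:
$c = -8845$ ($c = 61 \left(-107 - 38\right) = 61 \left(-145\right) = -8845$)
$b{\left(194,71 \right)} - c = 194 - -8845 = 194 + 8845 = 9039$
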